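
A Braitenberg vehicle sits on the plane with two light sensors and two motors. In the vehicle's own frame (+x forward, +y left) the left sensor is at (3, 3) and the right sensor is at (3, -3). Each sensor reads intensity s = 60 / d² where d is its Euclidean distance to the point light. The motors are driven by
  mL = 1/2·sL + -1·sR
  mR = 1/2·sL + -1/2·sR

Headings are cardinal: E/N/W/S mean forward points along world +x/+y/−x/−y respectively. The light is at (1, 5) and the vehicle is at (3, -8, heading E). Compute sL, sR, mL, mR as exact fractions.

left sensor world pos  = (6, -5); dL² = 125
right sensor world pos = (6, -11); dR² = 281
sL = 60/125 = 12/25
sR = 60/281 = 60/281
mL = 1/2·sL + -1·sR = 186/7025
mR = 1/2·sL + -1/2·sR = 936/7025

12/25 60/281 186/7025 936/7025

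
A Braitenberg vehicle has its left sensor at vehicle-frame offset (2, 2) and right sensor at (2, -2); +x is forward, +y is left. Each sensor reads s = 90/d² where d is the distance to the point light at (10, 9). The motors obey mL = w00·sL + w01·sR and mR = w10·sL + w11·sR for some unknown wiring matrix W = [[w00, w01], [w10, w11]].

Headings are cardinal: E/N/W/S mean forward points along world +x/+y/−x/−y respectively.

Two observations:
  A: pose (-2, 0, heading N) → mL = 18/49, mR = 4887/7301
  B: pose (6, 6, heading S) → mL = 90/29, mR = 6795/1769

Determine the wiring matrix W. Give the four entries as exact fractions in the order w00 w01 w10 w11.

obs A: pose=(-2,0,N) → sL=18/49, sR=90/149, mL=18/49, mR=4887/7301
obs B: pose=(6,6,S) → sL=90/29, sR=90/61, mL=90/29, mR=6795/1769
sensor matrix S = [[18/49, 90/149], [90/29, 90/61]]; det S = -17210880/12915469
solve [mL_A; mL_B] = S·[w00; w01] and [mR_A; mR_B] = S·[w10; w11]:
  w00 = 1, w01 = 0, w10 = 1, w11 = 1/2

1 0 1 1/2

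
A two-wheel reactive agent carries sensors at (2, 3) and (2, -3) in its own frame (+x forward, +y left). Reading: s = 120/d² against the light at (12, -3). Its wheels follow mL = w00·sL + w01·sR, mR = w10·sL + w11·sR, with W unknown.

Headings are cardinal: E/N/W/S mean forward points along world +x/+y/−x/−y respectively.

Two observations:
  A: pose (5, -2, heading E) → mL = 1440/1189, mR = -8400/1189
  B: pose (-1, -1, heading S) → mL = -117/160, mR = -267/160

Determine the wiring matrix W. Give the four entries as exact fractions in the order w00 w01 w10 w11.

obs A: pose=(5,-2,E) → sL=120/41, sR=120/29, mL=1440/1189, mR=-8400/1189
obs B: pose=(-1,-1,S) → sL=6/5, sR=15/32, mL=-117/160, mR=-267/160
sensor matrix S = [[120/41, 120/29], [6/5, 15/32]]; det S = -17091/4756
solve [mL_A; mL_B] = S·[w00; w01] and [mR_A; mR_B] = S·[w10; w11]:
  w00 = -1, w01 = 1, w10 = -1, w11 = -1

-1 1 -1 -1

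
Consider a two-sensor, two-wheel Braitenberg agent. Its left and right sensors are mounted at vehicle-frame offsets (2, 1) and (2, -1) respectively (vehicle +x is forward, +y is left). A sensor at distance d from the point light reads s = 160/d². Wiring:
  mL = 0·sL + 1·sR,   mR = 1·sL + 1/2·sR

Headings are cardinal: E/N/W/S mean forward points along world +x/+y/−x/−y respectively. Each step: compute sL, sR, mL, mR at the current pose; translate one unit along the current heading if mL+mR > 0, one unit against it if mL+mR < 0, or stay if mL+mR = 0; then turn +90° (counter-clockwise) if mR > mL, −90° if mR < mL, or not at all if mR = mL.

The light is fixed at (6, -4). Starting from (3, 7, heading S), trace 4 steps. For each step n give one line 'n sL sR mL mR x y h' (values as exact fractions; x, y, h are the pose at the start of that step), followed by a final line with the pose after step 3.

0 32/17 160/97 160/97 4464/1649 3 7 S
1 80/61 80/41 80/41 5720/2501 3 6 E
2 160/153 32/29 32/29 7088/4437 4 6 N
3 40/29 1 1 109/58 4 7 W
final 3 7 S

n=0: pose=(3,7,S); sL=32/17, sR=160/97; mL=160/97, mR=4464/1649; mL+mR=7184/1649 → advance +1; mR−mL=1744/1649 → turn +1·90°
n=1: pose=(3,6,E); sL=80/61, sR=80/41; mL=80/41, mR=5720/2501; mL+mR=10600/2501 → advance +1; mR−mL=840/2501 → turn +1·90°
n=2: pose=(4,6,N); sL=160/153, sR=32/29; mL=32/29, mR=7088/4437; mL+mR=11984/4437 → advance +1; mR−mL=2192/4437 → turn +1·90°
n=3: pose=(4,7,W); sL=40/29, sR=1; mL=1, mR=109/58; mL+mR=167/58 → advance +1; mR−mL=51/58 → turn +1·90°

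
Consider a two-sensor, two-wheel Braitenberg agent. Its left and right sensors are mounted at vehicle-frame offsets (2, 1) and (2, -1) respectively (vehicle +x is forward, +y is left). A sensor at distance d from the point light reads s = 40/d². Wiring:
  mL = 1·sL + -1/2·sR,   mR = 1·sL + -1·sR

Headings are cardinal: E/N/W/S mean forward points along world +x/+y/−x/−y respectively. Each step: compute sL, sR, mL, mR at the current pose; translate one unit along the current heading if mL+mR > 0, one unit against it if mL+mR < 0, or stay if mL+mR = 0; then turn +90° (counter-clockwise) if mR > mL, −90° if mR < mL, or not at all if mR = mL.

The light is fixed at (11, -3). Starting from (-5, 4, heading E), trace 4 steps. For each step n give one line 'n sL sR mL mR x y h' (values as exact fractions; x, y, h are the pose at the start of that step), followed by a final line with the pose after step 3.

0 2/13 5/29 51/754 -7/377 -5 4 E
1 40/221 40/281 6820/62101 2400/62101 -4 4 S
2 20/157 20/169 1810/26533 240/26533 -4 3 W
3 40/353 40/289 4500/102017 -2560/102017 -5 3 N
final -5 4 E

n=0: pose=(-5,4,E); sL=2/13, sR=5/29; mL=51/754, mR=-7/377; mL+mR=37/754 → advance +1; mR−mL=-5/58 → turn -1·90°
n=1: pose=(-4,4,S); sL=40/221, sR=40/281; mL=6820/62101, mR=2400/62101; mL+mR=9220/62101 → advance +1; mR−mL=-20/281 → turn -1·90°
n=2: pose=(-4,3,W); sL=20/157, sR=20/169; mL=1810/26533, mR=240/26533; mL+mR=2050/26533 → advance +1; mR−mL=-10/169 → turn -1·90°
n=3: pose=(-5,3,N); sL=40/353, sR=40/289; mL=4500/102017, mR=-2560/102017; mL+mR=1940/102017 → advance +1; mR−mL=-20/289 → turn -1·90°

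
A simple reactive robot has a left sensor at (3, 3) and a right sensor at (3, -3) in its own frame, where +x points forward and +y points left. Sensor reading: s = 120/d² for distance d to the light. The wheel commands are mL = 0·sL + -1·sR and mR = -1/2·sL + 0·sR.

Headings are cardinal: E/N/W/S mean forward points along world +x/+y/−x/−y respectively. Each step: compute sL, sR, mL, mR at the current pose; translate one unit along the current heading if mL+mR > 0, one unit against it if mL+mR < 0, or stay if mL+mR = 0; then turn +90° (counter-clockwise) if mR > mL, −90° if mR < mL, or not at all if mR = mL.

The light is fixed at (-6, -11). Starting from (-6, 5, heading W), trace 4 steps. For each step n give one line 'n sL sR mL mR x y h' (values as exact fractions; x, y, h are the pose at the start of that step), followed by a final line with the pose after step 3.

0 60/89 12/37 -12/37 -30/89 -6 5 W
1 24/73 120/377 -120/377 -12/73 -5 5 N
2 30/37 15/41 -15/41 -15/37 -5 4 W
3 24/65 120/349 -120/349 -12/65 -4 4 N
final -4 3 W

n=0: pose=(-6,5,W); sL=60/89, sR=12/37; mL=-12/37, mR=-30/89; mL+mR=-2178/3293 → advance -1; mR−mL=-42/3293 → turn -1·90°
n=1: pose=(-5,5,N); sL=24/73, sR=120/377; mL=-120/377, mR=-12/73; mL+mR=-13284/27521 → advance -1; mR−mL=4236/27521 → turn +1·90°
n=2: pose=(-5,4,W); sL=30/37, sR=15/41; mL=-15/41, mR=-15/37; mL+mR=-1170/1517 → advance -1; mR−mL=-60/1517 → turn -1·90°
n=3: pose=(-4,4,N); sL=24/65, sR=120/349; mL=-120/349, mR=-12/65; mL+mR=-11988/22685 → advance -1; mR−mL=3612/22685 → turn +1·90°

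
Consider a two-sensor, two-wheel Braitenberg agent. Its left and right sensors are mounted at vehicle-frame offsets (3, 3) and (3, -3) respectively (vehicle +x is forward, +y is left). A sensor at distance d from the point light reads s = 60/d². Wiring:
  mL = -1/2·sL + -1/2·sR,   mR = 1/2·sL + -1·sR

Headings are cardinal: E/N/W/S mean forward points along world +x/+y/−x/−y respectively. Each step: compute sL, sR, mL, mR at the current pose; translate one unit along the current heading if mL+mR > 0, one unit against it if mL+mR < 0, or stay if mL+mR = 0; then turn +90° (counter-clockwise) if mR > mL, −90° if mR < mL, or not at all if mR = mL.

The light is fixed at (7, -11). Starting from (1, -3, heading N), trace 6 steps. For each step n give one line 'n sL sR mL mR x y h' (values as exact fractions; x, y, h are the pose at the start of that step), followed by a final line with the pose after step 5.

n=0: pose=(1,-3,N); sL=30/101, sR=6/13; mL=-498/1313, mR=-411/1313; mL+mR=-9/13 → advance -1; mR−mL=87/1313 → turn +1·90°
n=1: pose=(1,-4,W); sL=60/97, sR=60/181; mL=-8340/17557, mR=-390/17557; mL+mR=-90/181 → advance -1; mR−mL=7950/17557 → turn +1·90°
n=2: pose=(2,-4,S); sL=3, sR=3/4; mL=-15/8, mR=3/4; mL+mR=-9/8 → advance -1; mR−mL=21/8 → turn +1·90°
n=3: pose=(2,-3,E); sL=12/25, sR=60/29; mL=-924/725, mR=-1326/725; mL+mR=-90/29 → advance -1; mR−mL=-402/725 → turn -1·90°
n=4: pose=(1,-3,S); sL=30/17, sR=30/53; mL=-1050/901, mR=285/901; mL+mR=-45/53 → advance -1; mR−mL=1335/901 → turn +1·90°
n=5: pose=(1,-2,E); sL=20/51, sR=4/3; mL=-44/51, mR=-58/51; mL+mR=-2 → advance -1; mR−mL=-14/51 → turn -1·90°

0 30/101 6/13 -498/1313 -411/1313 1 -3 N
1 60/97 60/181 -8340/17557 -390/17557 1 -4 W
2 3 3/4 -15/8 3/4 2 -4 S
3 12/25 60/29 -924/725 -1326/725 2 -3 E
4 30/17 30/53 -1050/901 285/901 1 -3 S
5 20/51 4/3 -44/51 -58/51 1 -2 E
final 0 -2 S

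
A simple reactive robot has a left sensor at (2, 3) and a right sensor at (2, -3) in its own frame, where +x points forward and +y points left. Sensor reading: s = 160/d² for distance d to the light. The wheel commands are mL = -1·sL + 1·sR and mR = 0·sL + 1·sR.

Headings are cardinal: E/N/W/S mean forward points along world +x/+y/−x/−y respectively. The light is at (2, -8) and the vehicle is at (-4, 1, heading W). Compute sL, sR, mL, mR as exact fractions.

left sensor world pos  = (-6, -2); dL² = 100
right sensor world pos = (-6, 4); dR² = 208
sL = 160/100 = 8/5
sR = 160/208 = 10/13
mL = -1·sL + 1·sR = -54/65
mR = 0·sL + 1·sR = 10/13

8/5 10/13 -54/65 10/13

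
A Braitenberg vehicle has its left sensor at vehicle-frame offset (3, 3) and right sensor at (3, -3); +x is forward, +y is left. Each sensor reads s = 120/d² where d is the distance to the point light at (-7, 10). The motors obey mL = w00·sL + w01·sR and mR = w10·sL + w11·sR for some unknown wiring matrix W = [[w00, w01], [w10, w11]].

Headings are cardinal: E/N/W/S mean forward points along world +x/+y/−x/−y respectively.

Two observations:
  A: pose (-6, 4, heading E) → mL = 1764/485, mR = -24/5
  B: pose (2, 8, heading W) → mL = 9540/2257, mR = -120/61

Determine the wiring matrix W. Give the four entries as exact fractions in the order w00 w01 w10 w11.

obs A: pose=(-6,4,E) → sL=24/5, sR=120/97, mL=1764/485, mR=-24/5
obs B: pose=(2,8,W) → sL=120/61, sR=120/37, mL=9540/2257, mR=-120/61
sensor matrix S = [[24/5, 120/97], [120/61, 120/37]]; det S = 2875392/218929
solve [mL_A; mL_B] = S·[w00; w01] and [mR_A; mR_B] = S·[w10; w11]:
  w00 = 1/2, w01 = 1, w10 = -1, w11 = 0

1/2 1 -1 0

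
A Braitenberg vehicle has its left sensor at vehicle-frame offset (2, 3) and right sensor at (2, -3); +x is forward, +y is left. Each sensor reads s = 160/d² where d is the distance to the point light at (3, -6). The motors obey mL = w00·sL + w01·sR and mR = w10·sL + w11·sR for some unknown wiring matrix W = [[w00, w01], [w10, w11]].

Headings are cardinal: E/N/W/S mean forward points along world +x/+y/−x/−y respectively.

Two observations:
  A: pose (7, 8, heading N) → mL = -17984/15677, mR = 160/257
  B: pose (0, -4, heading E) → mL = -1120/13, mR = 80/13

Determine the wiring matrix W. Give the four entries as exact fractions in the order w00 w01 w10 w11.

-1 -1 1 0

obs A: pose=(7,8,N) → sL=160/257, sR=32/61, mL=-17984/15677, mR=160/257
obs B: pose=(0,-4,E) → sL=80/13, sR=80, mL=-1120/13, mR=80/13
sensor matrix S = [[160/257, 32/61], [80/13, 80]]; det S = 9492480/203801
solve [mL_A; mL_B] = S·[w00; w01] and [mR_A; mR_B] = S·[w10; w11]:
  w00 = -1, w01 = -1, w10 = 1, w11 = 0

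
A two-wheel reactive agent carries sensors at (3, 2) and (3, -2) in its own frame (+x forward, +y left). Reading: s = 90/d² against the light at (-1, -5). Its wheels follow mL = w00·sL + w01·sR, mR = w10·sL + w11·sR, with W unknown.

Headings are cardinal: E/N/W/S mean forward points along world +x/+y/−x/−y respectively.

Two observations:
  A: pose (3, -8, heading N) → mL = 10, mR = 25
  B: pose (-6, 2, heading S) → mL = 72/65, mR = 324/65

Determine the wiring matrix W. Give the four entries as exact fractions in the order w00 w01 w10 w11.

obs A: pose=(3,-8,N) → sL=45/2, sR=5/2, mL=10, mR=25
obs B: pose=(-6,2,S) → sL=18/5, sR=18/13, mL=72/65, mR=324/65
sensor matrix S = [[45/2, 5/2], [18/5, 18/13]]; det S = 288/13
solve [mL_A; mL_B] = S·[w00; w01] and [mR_A; mR_B] = S·[w10; w11]:
  w00 = 1/2, w01 = -1/2, w10 = 1, w11 = 1

1/2 -1/2 1 1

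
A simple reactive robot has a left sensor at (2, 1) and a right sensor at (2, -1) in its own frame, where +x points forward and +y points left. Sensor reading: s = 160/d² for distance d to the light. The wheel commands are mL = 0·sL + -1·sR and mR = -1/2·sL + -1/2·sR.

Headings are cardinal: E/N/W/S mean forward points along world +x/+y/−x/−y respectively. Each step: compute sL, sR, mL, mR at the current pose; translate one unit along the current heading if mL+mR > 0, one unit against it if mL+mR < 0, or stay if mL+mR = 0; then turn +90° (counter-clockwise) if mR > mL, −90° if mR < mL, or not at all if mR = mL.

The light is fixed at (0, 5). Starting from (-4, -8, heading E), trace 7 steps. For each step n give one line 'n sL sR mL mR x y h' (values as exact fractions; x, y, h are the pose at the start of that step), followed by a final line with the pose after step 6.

n=0: pose=(-4,-8,E); sL=40/37, sR=4/5; mL=-4/5, mR=-174/185; mL+mR=-322/185 → advance -1; mR−mL=-26/185 → turn -1·90°
n=1: pose=(-5,-8,S); sL=160/241, sR=160/261; mL=-160/261, mR=-40160/62901; mL+mR=-26240/20967 → advance -1; mR−mL=-1600/62901 → turn -1·90°
n=2: pose=(-5,-7,W); sL=80/109, sR=16/17; mL=-16/17, mR=-1552/1853; mL+mR=-3296/1853 → advance -1; mR−mL=192/1853 → turn +1·90°
n=3: pose=(-4,-7,S); sL=32/41, sR=160/221; mL=-160/221, mR=-6816/9061; mL+mR=-13376/9061 → advance -1; mR−mL=-256/9061 → turn -1·90°
n=4: pose=(-4,-6,W); sL=8/9, sR=20/17; mL=-20/17, mR=-158/153; mL+mR=-338/153 → advance -1; mR−mL=22/153 → turn +1·90°
n=5: pose=(-3,-6,S); sL=160/173, sR=32/37; mL=-32/37, mR=-5728/6401; mL+mR=-11264/6401 → advance -1; mR−mL=-192/6401 → turn -1·90°
n=6: pose=(-3,-5,W); sL=80/73, sR=80/53; mL=-80/53, mR=-5040/3869; mL+mR=-10880/3869 → advance -1; mR−mL=800/3869 → turn +1·90°

0 40/37 4/5 -4/5 -174/185 -4 -8 E
1 160/241 160/261 -160/261 -40160/62901 -5 -8 S
2 80/109 16/17 -16/17 -1552/1853 -5 -7 W
3 32/41 160/221 -160/221 -6816/9061 -4 -7 S
4 8/9 20/17 -20/17 -158/153 -4 -6 W
5 160/173 32/37 -32/37 -5728/6401 -3 -6 S
6 80/73 80/53 -80/53 -5040/3869 -3 -5 W
final -2 -5 S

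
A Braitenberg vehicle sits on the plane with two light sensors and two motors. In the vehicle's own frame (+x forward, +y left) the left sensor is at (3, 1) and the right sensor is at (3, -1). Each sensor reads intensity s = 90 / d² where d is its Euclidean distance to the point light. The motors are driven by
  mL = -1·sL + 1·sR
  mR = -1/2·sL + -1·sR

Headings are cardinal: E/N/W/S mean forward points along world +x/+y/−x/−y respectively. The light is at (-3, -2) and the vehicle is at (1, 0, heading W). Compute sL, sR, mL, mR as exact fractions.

left sensor world pos  = (-2, -1); dL² = 2
right sensor world pos = (-2, 1); dR² = 10
sL = 90/2 = 45
sR = 90/10 = 9
mL = -1·sL + 1·sR = -36
mR = -1/2·sL + -1·sR = -63/2

45 9 -36 -63/2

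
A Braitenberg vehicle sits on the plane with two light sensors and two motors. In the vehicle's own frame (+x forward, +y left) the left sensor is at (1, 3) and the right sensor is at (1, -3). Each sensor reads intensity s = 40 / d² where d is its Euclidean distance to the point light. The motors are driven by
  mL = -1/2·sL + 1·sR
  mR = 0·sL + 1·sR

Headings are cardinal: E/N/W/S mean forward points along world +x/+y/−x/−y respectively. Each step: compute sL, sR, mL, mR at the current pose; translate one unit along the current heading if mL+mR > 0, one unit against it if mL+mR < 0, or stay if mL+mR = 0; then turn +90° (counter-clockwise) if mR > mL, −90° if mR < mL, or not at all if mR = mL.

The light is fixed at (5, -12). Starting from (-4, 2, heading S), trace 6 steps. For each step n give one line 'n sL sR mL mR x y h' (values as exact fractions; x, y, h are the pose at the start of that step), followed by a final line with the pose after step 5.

0 8/41 40/313 388/12833 40/313 -4 2 S
1 1/8 10/41 119/656 10/41 -4 1 E
2 40/317 40/221 8260/70057 40/221 -3 1 N
3 20/101 4/37 34/3737 4/37 -3 2 W
4 8/41 40/313 388/12833 40/313 -4 2 S
5 1/8 10/41 119/656 10/41 -4 1 E
final -3 1 N

n=0: pose=(-4,2,S); sL=8/41, sR=40/313; mL=388/12833, mR=40/313; mL+mR=2028/12833 → advance +1; mR−mL=4/41 → turn +1·90°
n=1: pose=(-4,1,E); sL=1/8, sR=10/41; mL=119/656, mR=10/41; mL+mR=279/656 → advance +1; mR−mL=1/16 → turn +1·90°
n=2: pose=(-3,1,N); sL=40/317, sR=40/221; mL=8260/70057, mR=40/221; mL+mR=20940/70057 → advance +1; mR−mL=20/317 → turn +1·90°
n=3: pose=(-3,2,W); sL=20/101, sR=4/37; mL=34/3737, mR=4/37; mL+mR=438/3737 → advance +1; mR−mL=10/101 → turn +1·90°
n=4: pose=(-4,2,S); sL=8/41, sR=40/313; mL=388/12833, mR=40/313; mL+mR=2028/12833 → advance +1; mR−mL=4/41 → turn +1·90°
n=5: pose=(-4,1,E); sL=1/8, sR=10/41; mL=119/656, mR=10/41; mL+mR=279/656 → advance +1; mR−mL=1/16 → turn +1·90°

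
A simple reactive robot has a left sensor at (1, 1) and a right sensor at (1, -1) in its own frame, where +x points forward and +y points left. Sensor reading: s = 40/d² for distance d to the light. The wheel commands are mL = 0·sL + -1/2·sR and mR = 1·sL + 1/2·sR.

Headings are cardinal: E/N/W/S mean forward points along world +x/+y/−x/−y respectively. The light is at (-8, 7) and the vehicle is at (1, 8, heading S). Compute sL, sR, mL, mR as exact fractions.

2/5 5/8 -5/16 57/80

left sensor world pos  = (2, 7); dL² = 100
right sensor world pos = (0, 7); dR² = 64
sL = 40/100 = 2/5
sR = 40/64 = 5/8
mL = 0·sL + -1/2·sR = -5/16
mR = 1·sL + 1/2·sR = 57/80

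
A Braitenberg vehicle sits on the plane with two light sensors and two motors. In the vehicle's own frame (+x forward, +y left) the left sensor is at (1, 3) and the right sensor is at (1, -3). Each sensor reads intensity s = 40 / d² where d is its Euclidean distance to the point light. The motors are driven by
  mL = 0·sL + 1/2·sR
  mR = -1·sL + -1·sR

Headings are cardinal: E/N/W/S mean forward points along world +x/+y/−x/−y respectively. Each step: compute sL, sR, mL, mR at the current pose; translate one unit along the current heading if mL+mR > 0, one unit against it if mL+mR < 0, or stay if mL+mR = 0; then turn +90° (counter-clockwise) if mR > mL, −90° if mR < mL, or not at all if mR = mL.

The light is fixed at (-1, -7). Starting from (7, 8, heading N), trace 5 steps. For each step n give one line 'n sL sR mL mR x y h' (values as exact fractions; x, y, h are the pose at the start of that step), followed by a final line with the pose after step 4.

n=0: pose=(7,8,N); sL=40/281, sR=40/377; mL=20/377, mR=-26320/105937; mL+mR=-20700/105937 → advance -1; mR−mL=-31940/105937 → turn -1·90°
n=1: pose=(7,7,E); sL=4/37, sR=20/101; mL=10/101, mR=-1144/3737; mL+mR=-774/3737 → advance -1; mR−mL=-1514/3737 → turn -1·90°
n=2: pose=(6,7,S); sL=40/269, sR=8/37; mL=4/37, mR=-3632/9953; mL+mR=-2556/9953 → advance -1; mR−mL=-4708/9953 → turn -1·90°
n=3: pose=(6,8,W); sL=2/9, sR=1/9; mL=1/18, mR=-1/3; mL+mR=-5/18 → advance -1; mR−mL=-7/18 → turn -1·90°
n=4: pose=(7,8,N); sL=40/281, sR=40/377; mL=20/377, mR=-26320/105937; mL+mR=-20700/105937 → advance -1; mR−mL=-31940/105937 → turn -1·90°

0 40/281 40/377 20/377 -26320/105937 7 8 N
1 4/37 20/101 10/101 -1144/3737 7 7 E
2 40/269 8/37 4/37 -3632/9953 6 7 S
3 2/9 1/9 1/18 -1/3 6 8 W
4 40/281 40/377 20/377 -26320/105937 7 8 N
final 7 7 E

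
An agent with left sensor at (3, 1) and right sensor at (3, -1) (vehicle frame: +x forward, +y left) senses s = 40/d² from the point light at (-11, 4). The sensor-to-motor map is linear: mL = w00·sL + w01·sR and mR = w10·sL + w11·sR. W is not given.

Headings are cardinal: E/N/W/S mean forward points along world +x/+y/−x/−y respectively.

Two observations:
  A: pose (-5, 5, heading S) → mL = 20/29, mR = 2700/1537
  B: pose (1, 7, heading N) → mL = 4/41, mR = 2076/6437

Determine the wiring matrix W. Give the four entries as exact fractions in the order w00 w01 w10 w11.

0 1/2 1/2 1

obs A: pose=(-5,5,S) → sL=40/53, sR=40/29, mL=20/29, mR=2700/1537
obs B: pose=(1,7,N) → sL=40/157, sR=8/41, mL=4/41, mR=2076/6437
sensor matrix S = [[40/53, 40/29], [40/157, 8/41]]; det S = -2019840/9893669
solve [mL_A; mL_B] = S·[w00; w01] and [mR_A; mR_B] = S·[w10; w11]:
  w00 = 0, w01 = 1/2, w10 = 1/2, w11 = 1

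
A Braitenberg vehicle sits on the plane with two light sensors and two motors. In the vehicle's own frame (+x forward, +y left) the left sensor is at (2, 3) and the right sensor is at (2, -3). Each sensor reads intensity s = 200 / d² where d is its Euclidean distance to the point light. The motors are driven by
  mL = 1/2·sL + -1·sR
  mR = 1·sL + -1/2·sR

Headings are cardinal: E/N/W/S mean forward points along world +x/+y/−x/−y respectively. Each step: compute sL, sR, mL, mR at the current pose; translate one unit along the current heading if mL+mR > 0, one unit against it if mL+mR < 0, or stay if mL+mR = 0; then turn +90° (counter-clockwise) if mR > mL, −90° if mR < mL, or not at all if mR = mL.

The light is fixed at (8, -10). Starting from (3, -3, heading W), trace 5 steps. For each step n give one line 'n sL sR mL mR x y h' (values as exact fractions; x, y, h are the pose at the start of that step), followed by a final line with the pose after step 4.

0 40/13 200/149 380/1937 4660/1937 3 -3 W
1 100/17 100/53 950/901 4450/901 2 -3 S
2 200/97 8 -676/97 -188/97 2 -4 E
3 50/41 5/2 -155/82 -5/164 1 -4 N
4 40/17 40/29 -100/493 820/493 1 -5 W
final 0 -5 S

n=0: pose=(3,-3,W); sL=40/13, sR=200/149; mL=380/1937, mR=4660/1937; mL+mR=5040/1937 → advance +1; mR−mL=4280/1937 → turn +1·90°
n=1: pose=(2,-3,S); sL=100/17, sR=100/53; mL=950/901, mR=4450/901; mL+mR=5400/901 → advance +1; mR−mL=3500/901 → turn +1·90°
n=2: pose=(2,-4,E); sL=200/97, sR=8; mL=-676/97, mR=-188/97; mL+mR=-864/97 → advance -1; mR−mL=488/97 → turn +1·90°
n=3: pose=(1,-4,N); sL=50/41, sR=5/2; mL=-155/82, mR=-5/164; mL+mR=-315/164 → advance -1; mR−mL=305/164 → turn +1·90°
n=4: pose=(1,-5,W); sL=40/17, sR=40/29; mL=-100/493, mR=820/493; mL+mR=720/493 → advance +1; mR−mL=920/493 → turn +1·90°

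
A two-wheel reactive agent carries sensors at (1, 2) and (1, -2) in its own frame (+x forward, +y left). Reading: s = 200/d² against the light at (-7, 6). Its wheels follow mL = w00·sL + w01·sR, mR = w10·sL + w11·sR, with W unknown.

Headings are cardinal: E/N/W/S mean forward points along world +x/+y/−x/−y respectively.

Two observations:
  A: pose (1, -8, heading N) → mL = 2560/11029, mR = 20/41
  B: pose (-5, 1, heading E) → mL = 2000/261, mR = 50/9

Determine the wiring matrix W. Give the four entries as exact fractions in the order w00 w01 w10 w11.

obs A: pose=(1,-8,N) → sL=40/41, sR=200/269, mL=2560/11029, mR=20/41
obs B: pose=(-5,1,E) → sL=100/9, sR=100/29, mL=2000/261, mR=50/9
sensor matrix S = [[40/41, 200/269], [100/9, 100/29]]; det S = -14096000/2878569
solve [mL_A; mL_B] = S·[w00; w01] and [mR_A; mR_B] = S·[w10; w11]:
  w00 = 1, w01 = -1, w10 = 1/2, w11 = 0

1 -1 1/2 0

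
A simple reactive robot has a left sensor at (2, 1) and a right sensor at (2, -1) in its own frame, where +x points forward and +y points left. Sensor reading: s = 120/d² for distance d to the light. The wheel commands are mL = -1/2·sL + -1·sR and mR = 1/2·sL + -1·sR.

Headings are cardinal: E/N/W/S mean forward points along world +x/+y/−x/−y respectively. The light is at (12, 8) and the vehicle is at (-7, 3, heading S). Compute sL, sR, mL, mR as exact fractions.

left sensor world pos  = (-6, 1); dL² = 373
right sensor world pos = (-8, 1); dR² = 449
sL = 120/373 = 120/373
sR = 120/449 = 120/449
mL = -1/2·sL + -1·sR = -71700/167477
mR = 1/2·sL + -1·sR = -17820/167477

120/373 120/449 -71700/167477 -17820/167477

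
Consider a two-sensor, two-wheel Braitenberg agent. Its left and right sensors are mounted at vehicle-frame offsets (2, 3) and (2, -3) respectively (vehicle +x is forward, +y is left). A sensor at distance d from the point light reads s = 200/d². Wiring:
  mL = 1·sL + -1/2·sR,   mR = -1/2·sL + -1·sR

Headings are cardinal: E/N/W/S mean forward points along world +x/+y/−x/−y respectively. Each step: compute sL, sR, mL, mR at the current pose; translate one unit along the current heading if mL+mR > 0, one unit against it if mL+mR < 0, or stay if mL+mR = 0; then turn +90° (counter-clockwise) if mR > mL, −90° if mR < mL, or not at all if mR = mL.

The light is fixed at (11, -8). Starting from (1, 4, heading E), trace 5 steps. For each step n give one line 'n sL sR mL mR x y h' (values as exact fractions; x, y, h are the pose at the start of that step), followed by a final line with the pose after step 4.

0 200/289 40/29 20/8381 -14460/8381 1 4 E
1 50/41 25/37 2675/3034 -1950/1517 0 4 S
2 200/269 8/17 2324/4573 -3852/4573 0 5 W
3 100/197 100/137 3850/26989 -26550/26989 1 5 N
4 200/289 40/29 20/8381 -14460/8381 1 4 E
final 0 4 S

n=0: pose=(1,4,E); sL=200/289, sR=40/29; mL=20/8381, mR=-14460/8381; mL+mR=-14440/8381 → advance -1; mR−mL=-14480/8381 → turn -1·90°
n=1: pose=(0,4,S); sL=50/41, sR=25/37; mL=2675/3034, mR=-1950/1517; mL+mR=-1225/3034 → advance -1; mR−mL=-6575/3034 → turn -1·90°
n=2: pose=(0,5,W); sL=200/269, sR=8/17; mL=2324/4573, mR=-3852/4573; mL+mR=-1528/4573 → advance -1; mR−mL=-6176/4573 → turn -1·90°
n=3: pose=(1,5,N); sL=100/197, sR=100/137; mL=3850/26989, mR=-26550/26989; mL+mR=-22700/26989 → advance -1; mR−mL=-30400/26989 → turn -1·90°
n=4: pose=(1,4,E); sL=200/289, sR=40/29; mL=20/8381, mR=-14460/8381; mL+mR=-14440/8381 → advance -1; mR−mL=-14480/8381 → turn -1·90°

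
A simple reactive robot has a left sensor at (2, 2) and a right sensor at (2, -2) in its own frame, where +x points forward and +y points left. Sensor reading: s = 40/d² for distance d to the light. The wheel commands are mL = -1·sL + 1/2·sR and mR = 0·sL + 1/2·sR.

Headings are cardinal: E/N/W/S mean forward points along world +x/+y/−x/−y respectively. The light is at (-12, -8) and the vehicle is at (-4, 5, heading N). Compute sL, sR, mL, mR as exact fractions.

left sensor world pos  = (-6, 7); dL² = 261
right sensor world pos = (-2, 7); dR² = 325
sL = 40/261 = 40/261
sR = 40/325 = 8/65
mL = -1·sL + 1/2·sR = -1556/16965
mR = 0·sL + 1/2·sR = 4/65

40/261 8/65 -1556/16965 4/65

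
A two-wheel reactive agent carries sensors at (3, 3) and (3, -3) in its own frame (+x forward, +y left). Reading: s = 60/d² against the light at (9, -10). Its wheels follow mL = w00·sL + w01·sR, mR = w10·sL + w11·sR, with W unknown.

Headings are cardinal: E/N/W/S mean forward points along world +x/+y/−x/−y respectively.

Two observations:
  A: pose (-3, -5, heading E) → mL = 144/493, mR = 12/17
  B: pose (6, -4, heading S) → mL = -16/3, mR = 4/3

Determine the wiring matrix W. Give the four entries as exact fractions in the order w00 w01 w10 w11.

obs A: pose=(-3,-5,E) → sL=12/29, sR=12/17, mL=144/493, mR=12/17
obs B: pose=(6,-4,S) → sL=20/3, sR=4/3, mL=-16/3, mR=4/3
sensor matrix S = [[12/29, 12/17], [20/3, 4/3]]; det S = -2048/493
solve [mL_A; mL_B] = S·[w00; w01] and [mR_A; mR_B] = S·[w10; w11]:
  w00 = -1, w01 = 1, w10 = 0, w11 = 1

-1 1 0 1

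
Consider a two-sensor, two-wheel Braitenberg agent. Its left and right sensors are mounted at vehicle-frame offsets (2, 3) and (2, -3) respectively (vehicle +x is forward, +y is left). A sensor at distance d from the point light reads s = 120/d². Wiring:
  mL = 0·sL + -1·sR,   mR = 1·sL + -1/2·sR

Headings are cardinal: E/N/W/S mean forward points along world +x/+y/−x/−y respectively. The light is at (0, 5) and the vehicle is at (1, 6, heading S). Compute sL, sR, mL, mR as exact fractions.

120/17 24 -24 -84/17

left sensor world pos  = (4, 4); dL² = 17
right sensor world pos = (-2, 4); dR² = 5
sL = 120/17 = 120/17
sR = 120/5 = 24
mL = 0·sL + -1·sR = -24
mR = 1·sL + -1/2·sR = -84/17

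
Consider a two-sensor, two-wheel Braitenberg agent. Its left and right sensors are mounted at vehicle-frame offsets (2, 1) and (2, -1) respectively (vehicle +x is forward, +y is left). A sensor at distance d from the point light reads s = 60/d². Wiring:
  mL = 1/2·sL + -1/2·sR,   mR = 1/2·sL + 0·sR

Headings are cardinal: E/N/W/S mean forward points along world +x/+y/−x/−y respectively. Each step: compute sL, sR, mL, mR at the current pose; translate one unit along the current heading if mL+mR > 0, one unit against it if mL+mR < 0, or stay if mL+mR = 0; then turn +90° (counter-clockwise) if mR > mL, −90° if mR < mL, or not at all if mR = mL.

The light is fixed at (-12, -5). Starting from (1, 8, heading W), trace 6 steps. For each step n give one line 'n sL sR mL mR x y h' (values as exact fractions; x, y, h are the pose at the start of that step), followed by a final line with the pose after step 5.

0 12/53 60/317 312/16801 6/53 1 8 W
1 6/29 30/121 -72/3509 3/29 0 8 S
2 12/73 60/317 -288/23141 6/73 0 7 E
3 3/17 15/98 39/3332 3/34 1 7 N
4 12/53 60/317 312/16801 6/53 1 8 W
5 6/29 30/121 -72/3509 3/29 0 8 S
final 0 7 E

n=0: pose=(1,8,W); sL=12/53, sR=60/317; mL=312/16801, mR=6/53; mL+mR=2214/16801 → advance +1; mR−mL=30/317 → turn +1·90°
n=1: pose=(0,8,S); sL=6/29, sR=30/121; mL=-72/3509, mR=3/29; mL+mR=291/3509 → advance +1; mR−mL=15/121 → turn +1·90°
n=2: pose=(0,7,E); sL=12/73, sR=60/317; mL=-288/23141, mR=6/73; mL+mR=1614/23141 → advance +1; mR−mL=30/317 → turn +1·90°
n=3: pose=(1,7,N); sL=3/17, sR=15/98; mL=39/3332, mR=3/34; mL+mR=333/3332 → advance +1; mR−mL=15/196 → turn +1·90°
n=4: pose=(1,8,W); sL=12/53, sR=60/317; mL=312/16801, mR=6/53; mL+mR=2214/16801 → advance +1; mR−mL=30/317 → turn +1·90°
n=5: pose=(0,8,S); sL=6/29, sR=30/121; mL=-72/3509, mR=3/29; mL+mR=291/3509 → advance +1; mR−mL=15/121 → turn +1·90°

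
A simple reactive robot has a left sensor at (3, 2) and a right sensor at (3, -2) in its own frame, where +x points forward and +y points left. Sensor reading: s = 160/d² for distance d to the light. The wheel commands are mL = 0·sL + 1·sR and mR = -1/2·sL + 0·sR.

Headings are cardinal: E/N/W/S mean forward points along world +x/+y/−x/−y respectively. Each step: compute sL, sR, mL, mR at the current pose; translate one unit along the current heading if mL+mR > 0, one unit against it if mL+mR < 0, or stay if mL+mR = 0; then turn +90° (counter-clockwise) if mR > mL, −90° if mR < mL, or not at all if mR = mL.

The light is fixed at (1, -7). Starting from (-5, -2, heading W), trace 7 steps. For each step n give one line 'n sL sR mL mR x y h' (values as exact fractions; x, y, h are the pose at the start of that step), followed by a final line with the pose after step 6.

n=0: pose=(-5,-2,W); sL=16/9, sR=16/13; mL=16/13, mR=-8/9; mL+mR=40/117 → advance +1; mR−mL=-248/117 → turn -1·90°
n=1: pose=(-6,-2,N); sL=32/29, sR=160/89; mL=160/89, mR=-16/29; mL+mR=3216/2581 → advance +1; mR−mL=-6064/2581 → turn -1·90°
n=2: pose=(-6,-1,E); sL=2, sR=5; mL=5, mR=-1; mL+mR=4 → advance +1; mR−mL=-6 → turn -1·90°
n=3: pose=(-5,-1,S); sL=32/5, sR=160/73; mL=160/73, mR=-16/5; mL+mR=-368/365 → advance -1; mR−mL=-1968/365 → turn -1·90°
n=4: pose=(-5,0,W); sL=80/53, sR=80/81; mL=80/81, mR=-40/53; mL+mR=1000/4293 → advance +1; mR−mL=-7480/4293 → turn -1·90°
n=5: pose=(-6,0,N); sL=160/181, sR=32/25; mL=32/25, mR=-80/181; mL+mR=3792/4525 → advance +1; mR−mL=-7792/4525 → turn -1·90°
n=6: pose=(-6,1,E); sL=40/29, sR=40/13; mL=40/13, mR=-20/29; mL+mR=900/377 → advance +1; mR−mL=-1420/377 → turn -1·90°

0 16/9 16/13 16/13 -8/9 -5 -2 W
1 32/29 160/89 160/89 -16/29 -6 -2 N
2 2 5 5 -1 -6 -1 E
3 32/5 160/73 160/73 -16/5 -5 -1 S
4 80/53 80/81 80/81 -40/53 -5 0 W
5 160/181 32/25 32/25 -80/181 -6 0 N
6 40/29 40/13 40/13 -20/29 -6 1 E
final -5 1 S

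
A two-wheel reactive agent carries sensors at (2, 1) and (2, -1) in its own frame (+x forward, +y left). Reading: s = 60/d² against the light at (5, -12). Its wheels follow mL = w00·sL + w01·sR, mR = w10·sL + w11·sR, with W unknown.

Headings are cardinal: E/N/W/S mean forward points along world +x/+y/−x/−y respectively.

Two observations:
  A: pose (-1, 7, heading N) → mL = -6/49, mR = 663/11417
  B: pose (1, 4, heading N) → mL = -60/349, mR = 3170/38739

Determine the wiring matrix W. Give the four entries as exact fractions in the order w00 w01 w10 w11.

obs A: pose=(-1,7,N) → sL=6/49, sR=30/233, mL=-6/49, mR=663/11417
obs B: pose=(1,4,N) → sL=60/349, sR=20/111, mL=-60/349, mR=3170/38739
sensor matrix S = [[6/49, 30/233], [60/349, 20/111]]; det S = -10720/147427721
solve [mL_A; mL_B] = S·[w00; w01] and [mR_A; mR_B] = S·[w10; w11]:
  w00 = -1, w01 = 0, w10 = 1, w11 = -1/2

-1 0 1 -1/2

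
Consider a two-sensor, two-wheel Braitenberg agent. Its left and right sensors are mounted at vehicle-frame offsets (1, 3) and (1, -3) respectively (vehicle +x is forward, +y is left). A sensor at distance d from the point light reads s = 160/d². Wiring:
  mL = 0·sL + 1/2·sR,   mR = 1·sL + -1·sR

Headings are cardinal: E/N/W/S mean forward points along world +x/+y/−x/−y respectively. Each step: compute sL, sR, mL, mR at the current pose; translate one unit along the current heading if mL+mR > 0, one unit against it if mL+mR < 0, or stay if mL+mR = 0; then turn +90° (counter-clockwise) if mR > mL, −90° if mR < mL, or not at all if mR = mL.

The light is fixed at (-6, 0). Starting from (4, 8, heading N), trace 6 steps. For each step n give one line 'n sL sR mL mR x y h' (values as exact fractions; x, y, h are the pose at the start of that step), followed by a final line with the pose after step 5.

n=0: pose=(4,8,N); sL=16/13, sR=16/25; mL=8/25, mR=192/325; mL+mR=296/325 → advance +1; mR−mL=88/325 → turn +1·90°
n=1: pose=(4,9,W); sL=160/117, sR=32/45; mL=16/45, mR=128/195; mL+mR=592/585 → advance +1; mR−mL=176/585 → turn +1·90°
n=2: pose=(3,9,S); sL=10/13, sR=8/5; mL=4/5, mR=-54/65; mL+mR=-2/65 → advance -1; mR−mL=-106/65 → turn -1·90°
n=3: pose=(3,10,W); sL=160/113, sR=160/233; mL=80/233, mR=19200/26329; mL+mR=28240/26329 → advance +1; mR−mL=10160/26329 → turn +1·90°
n=4: pose=(2,10,S); sL=80/101, sR=80/53; mL=40/53, mR=-3840/5353; mL+mR=200/5353 → advance +1; mR−mL=-7880/5353 → turn -1·90°
n=5: pose=(2,9,W); sL=32/17, sR=160/193; mL=80/193, mR=3456/3281; mL+mR=4816/3281 → advance +1; mR−mL=2096/3281 → turn +1·90°

0 16/13 16/25 8/25 192/325 4 8 N
1 160/117 32/45 16/45 128/195 4 9 W
2 10/13 8/5 4/5 -54/65 3 9 S
3 160/113 160/233 80/233 19200/26329 3 10 W
4 80/101 80/53 40/53 -3840/5353 2 10 S
5 32/17 160/193 80/193 3456/3281 2 9 W
final 1 9 S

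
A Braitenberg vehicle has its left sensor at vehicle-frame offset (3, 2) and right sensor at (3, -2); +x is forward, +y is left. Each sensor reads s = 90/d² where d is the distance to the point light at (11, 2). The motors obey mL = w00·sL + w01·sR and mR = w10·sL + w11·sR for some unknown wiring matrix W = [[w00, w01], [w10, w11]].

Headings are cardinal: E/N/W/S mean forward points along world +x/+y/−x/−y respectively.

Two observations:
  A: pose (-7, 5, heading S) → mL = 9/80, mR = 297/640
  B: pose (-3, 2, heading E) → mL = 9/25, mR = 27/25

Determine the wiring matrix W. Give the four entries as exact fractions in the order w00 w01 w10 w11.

obs A: pose=(-7,5,S) → sL=45/128, sR=9/40, mL=9/80, mR=297/640
obs B: pose=(-3,2,E) → sL=18/25, sR=18/25, mL=9/25, mR=27/25
sensor matrix S = [[45/128, 9/40], [18/25, 18/25]]; det S = 729/8000
solve [mL_A; mL_B] = S·[w00; w01] and [mR_A; mR_B] = S·[w10; w11]:
  w00 = 0, w01 = 1/2, w10 = 1, w11 = 1/2

0 1/2 1 1/2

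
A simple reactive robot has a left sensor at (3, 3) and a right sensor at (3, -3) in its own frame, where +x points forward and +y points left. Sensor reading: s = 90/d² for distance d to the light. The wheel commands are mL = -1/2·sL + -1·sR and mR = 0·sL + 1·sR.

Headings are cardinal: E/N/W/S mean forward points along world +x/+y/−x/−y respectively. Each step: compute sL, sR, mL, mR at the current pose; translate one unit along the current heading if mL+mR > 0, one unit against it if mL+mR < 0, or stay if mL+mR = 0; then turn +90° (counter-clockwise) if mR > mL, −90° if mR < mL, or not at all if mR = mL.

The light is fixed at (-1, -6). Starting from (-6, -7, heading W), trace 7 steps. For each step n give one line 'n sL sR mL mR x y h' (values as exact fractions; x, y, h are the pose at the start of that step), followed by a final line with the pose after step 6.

0 9/8 45/34 -513/272 45/34 -6 -7 W
1 90/17 18/13 -891/221 18/13 -5 -7 S
2 9 9 -27/2 9 -5 -6 E
3 90/73 90/13 -7155/949 90/13 -6 -6 N
4 9/8 45/34 -513/272 45/34 -6 -7 W
5 90/17 18/13 -891/221 18/13 -5 -7 S
6 9 9 -27/2 9 -5 -6 E
final -6 -6 N

n=0: pose=(-6,-7,W); sL=9/8, sR=45/34; mL=-513/272, mR=45/34; mL+mR=-9/16 → advance -1; mR−mL=873/272 → turn +1·90°
n=1: pose=(-5,-7,S); sL=90/17, sR=18/13; mL=-891/221, mR=18/13; mL+mR=-45/17 → advance -1; mR−mL=1197/221 → turn +1·90°
n=2: pose=(-5,-6,E); sL=9, sR=9; mL=-27/2, mR=9; mL+mR=-9/2 → advance -1; mR−mL=45/2 → turn +1·90°
n=3: pose=(-6,-6,N); sL=90/73, sR=90/13; mL=-7155/949, mR=90/13; mL+mR=-45/73 → advance -1; mR−mL=13725/949 → turn +1·90°
n=4: pose=(-6,-7,W); sL=9/8, sR=45/34; mL=-513/272, mR=45/34; mL+mR=-9/16 → advance -1; mR−mL=873/272 → turn +1·90°
n=5: pose=(-5,-7,S); sL=90/17, sR=18/13; mL=-891/221, mR=18/13; mL+mR=-45/17 → advance -1; mR−mL=1197/221 → turn +1·90°
n=6: pose=(-5,-6,E); sL=9, sR=9; mL=-27/2, mR=9; mL+mR=-9/2 → advance -1; mR−mL=45/2 → turn +1·90°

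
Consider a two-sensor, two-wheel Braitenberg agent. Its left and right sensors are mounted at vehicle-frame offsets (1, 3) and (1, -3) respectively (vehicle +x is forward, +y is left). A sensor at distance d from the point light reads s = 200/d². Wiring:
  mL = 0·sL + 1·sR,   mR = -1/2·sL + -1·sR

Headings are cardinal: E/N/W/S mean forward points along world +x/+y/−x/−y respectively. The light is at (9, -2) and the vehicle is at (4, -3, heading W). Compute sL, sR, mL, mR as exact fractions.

left sensor world pos  = (3, -6); dL² = 52
right sensor world pos = (3, 0); dR² = 40
sL = 200/52 = 50/13
sR = 200/40 = 5
mL = 0·sL + 1·sR = 5
mR = -1/2·sL + -1·sR = -90/13

50/13 5 5 -90/13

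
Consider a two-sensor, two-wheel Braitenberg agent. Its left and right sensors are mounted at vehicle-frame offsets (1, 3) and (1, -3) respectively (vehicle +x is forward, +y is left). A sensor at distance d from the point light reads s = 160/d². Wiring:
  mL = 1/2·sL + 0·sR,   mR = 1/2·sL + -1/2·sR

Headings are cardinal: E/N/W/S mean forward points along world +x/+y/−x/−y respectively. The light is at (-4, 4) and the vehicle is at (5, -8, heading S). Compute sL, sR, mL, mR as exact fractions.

left sensor world pos  = (8, -9); dL² = 313
right sensor world pos = (2, -9); dR² = 205
sL = 160/313 = 160/313
sR = 160/205 = 32/41
mL = 1/2·sL + 0·sR = 80/313
mR = 1/2·sL + -1/2·sR = -1728/12833

160/313 32/41 80/313 -1728/12833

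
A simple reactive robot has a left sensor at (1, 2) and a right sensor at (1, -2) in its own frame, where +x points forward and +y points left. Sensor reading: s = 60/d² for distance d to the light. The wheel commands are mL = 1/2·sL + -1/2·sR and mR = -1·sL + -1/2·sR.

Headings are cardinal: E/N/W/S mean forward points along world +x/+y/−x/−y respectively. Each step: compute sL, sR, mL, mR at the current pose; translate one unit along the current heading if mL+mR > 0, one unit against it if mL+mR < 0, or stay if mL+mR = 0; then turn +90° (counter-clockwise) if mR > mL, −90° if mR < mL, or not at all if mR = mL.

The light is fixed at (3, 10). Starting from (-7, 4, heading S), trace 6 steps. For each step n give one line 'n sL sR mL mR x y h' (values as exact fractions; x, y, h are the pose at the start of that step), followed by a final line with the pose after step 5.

n=0: pose=(-7,4,S); sL=60/113, sR=60/193; mL=2400/21809, mR=-14970/21809; mL+mR=-12570/21809 → advance -1; mR−mL=-90/113 → turn -1·90°
n=1: pose=(-7,5,W); sL=6/17, sR=6/13; mL=-12/221, mR=-129/221; mL+mR=-141/221 → advance -1; mR−mL=-9/17 → turn -1·90°
n=2: pose=(-6,5,N); sL=60/137, sR=12/13; mL=-432/1781, mR=-1602/1781; mL+mR=-2034/1781 → advance -1; mR−mL=-90/137 → turn -1·90°
n=3: pose=(-6,4,E); sL=3/4, sR=15/32; mL=9/64, mR=-63/64; mL+mR=-27/32 → advance -1; mR−mL=-9/8 → turn -1·90°
n=4: pose=(-7,4,S); sL=60/113, sR=60/193; mL=2400/21809, mR=-14970/21809; mL+mR=-12570/21809 → advance -1; mR−mL=-90/113 → turn -1·90°
n=5: pose=(-7,5,W); sL=6/17, sR=6/13; mL=-12/221, mR=-129/221; mL+mR=-141/221 → advance -1; mR−mL=-9/17 → turn -1·90°

0 60/113 60/193 2400/21809 -14970/21809 -7 4 S
1 6/17 6/13 -12/221 -129/221 -7 5 W
2 60/137 12/13 -432/1781 -1602/1781 -6 5 N
3 3/4 15/32 9/64 -63/64 -6 4 E
4 60/113 60/193 2400/21809 -14970/21809 -7 4 S
5 6/17 6/13 -12/221 -129/221 -7 5 W
final -6 5 N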